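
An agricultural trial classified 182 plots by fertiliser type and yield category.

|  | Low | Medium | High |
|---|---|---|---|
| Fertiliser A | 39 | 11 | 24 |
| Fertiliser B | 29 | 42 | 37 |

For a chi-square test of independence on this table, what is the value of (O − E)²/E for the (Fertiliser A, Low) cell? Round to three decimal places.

4.661

Row total (Fertiliser A) = 74; column total (Low) = 68; N = 182.
Expected count E = 74 × 68 / 182 = 27.6484.
Contribution = (O − E)²/E = (39 − 27.6484)² / 27.6484 = 4.661.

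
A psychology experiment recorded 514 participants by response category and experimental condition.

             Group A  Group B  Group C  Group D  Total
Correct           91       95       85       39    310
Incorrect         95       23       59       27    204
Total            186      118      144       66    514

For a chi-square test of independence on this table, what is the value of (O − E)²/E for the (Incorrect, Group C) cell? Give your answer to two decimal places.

0.06

Row total (Incorrect) = 204; column total (Group C) = 144; N = 514.
Expected count E = 204 × 144 / 514 = 57.152.
Contribution = (O − E)²/E = (59 − 57.152)² / 57.152 = 0.06.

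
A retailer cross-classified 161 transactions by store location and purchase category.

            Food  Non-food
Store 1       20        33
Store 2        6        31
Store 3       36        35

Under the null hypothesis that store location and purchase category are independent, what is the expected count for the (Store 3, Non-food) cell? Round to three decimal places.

43.658

Row total (Store 3) = 71; column total (Non-food) = 99; grand total N = 161.
Expected count = (row total × column total) / N = 71 × 99 / 161 = 43.658.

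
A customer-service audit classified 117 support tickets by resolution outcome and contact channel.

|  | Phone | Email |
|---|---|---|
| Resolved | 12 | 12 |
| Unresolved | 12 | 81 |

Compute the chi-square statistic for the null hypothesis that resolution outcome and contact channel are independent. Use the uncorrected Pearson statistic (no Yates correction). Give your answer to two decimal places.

Row totals: 24, 93. Column totals: 24, 93. Grand total N = 117.
Expected counts (row total × column total / N):
  Resolved, Phone: 24×24/117 = 4.923
  Resolved, Email: 24×93/117 = 19.077
  Unresolved, Phone: 93×24/117 = 19.077
  Unresolved, Email: 93×93/117 = 73.923
Contributions (O − E)²/E:
  (12 − 4.923)²/4.923 = 10.1735
  (12 − 19.077)²/19.077 = 2.6254
  (12 − 19.077)²/19.077 = 2.6254
  (81 − 73.923)²/73.923 = 0.6775
χ² = 10.1735 + 2.6254 + 2.6254 + 0.6775 = 16.10

16.10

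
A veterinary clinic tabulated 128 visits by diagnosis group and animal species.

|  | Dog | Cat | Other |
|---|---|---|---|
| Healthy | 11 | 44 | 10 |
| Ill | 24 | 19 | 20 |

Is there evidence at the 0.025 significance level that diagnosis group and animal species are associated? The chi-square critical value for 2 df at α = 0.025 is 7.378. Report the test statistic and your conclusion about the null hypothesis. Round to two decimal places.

18.06; reject H₀

Row totals: 65, 63. Column totals: 35, 63, 30. Grand total N = 128.
Expected counts (row total × column total / N):
  Healthy, Dog: 65×35/128 = 17.7734
  Healthy, Cat: 65×63/128 = 31.9922
  Healthy, Other: 65×30/128 = 15.2344
  Ill, Dog: 63×35/128 = 17.2266
  Ill, Cat: 63×63/128 = 31.0078
  Ill, Other: 63×30/128 = 14.7656
Contributions (O − E)²/E:
  (11 − 17.7734)²/17.7734 = 2.5813
  (44 − 31.9922)²/31.9922 = 4.5070
  (10 − 15.2344)²/15.2344 = 1.7985
  (24 − 17.2266)²/17.2266 = 2.6633
  (19 − 31.0078)²/31.0078 = 4.6500
  (20 − 14.7656)²/14.7656 = 1.8556
χ² = 2.5813 + 4.5070 + 1.7985 + 2.6633 + 4.6500 + 1.8556 = 18.06
df = (2−1)(3−1) = 2. Since 18.06 > 7.378, reject the null hypothesis of independence at α = 0.025.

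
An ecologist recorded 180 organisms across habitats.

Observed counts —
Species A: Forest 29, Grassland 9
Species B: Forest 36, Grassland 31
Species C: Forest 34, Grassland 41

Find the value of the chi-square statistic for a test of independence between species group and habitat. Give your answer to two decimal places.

Row totals: 38, 67, 75. Column totals: 99, 81. Grand total N = 180.
Expected counts (row total × column total / N):
  Species A, Forest: 38×99/180 = 20.900
  Species A, Grassland: 38×81/180 = 17.100
  Species B, Forest: 67×99/180 = 36.850
  Species B, Grassland: 67×81/180 = 30.150
  Species C, Forest: 75×99/180 = 41.250
  Species C, Grassland: 75×81/180 = 33.750
Contributions (O − E)²/E:
  (29 − 20.900)²/20.900 = 3.1392
  (9 − 17.100)²/17.100 = 3.8368
  (36 − 36.850)²/36.850 = 0.0196
  (31 − 30.150)²/30.150 = 0.0240
  (34 − 41.250)²/41.250 = 1.2742
  (41 − 33.750)²/33.750 = 1.5574
χ² = 3.1392 + 3.8368 + 0.0196 + 0.0240 + 1.2742 + 1.5574 = 9.85

9.85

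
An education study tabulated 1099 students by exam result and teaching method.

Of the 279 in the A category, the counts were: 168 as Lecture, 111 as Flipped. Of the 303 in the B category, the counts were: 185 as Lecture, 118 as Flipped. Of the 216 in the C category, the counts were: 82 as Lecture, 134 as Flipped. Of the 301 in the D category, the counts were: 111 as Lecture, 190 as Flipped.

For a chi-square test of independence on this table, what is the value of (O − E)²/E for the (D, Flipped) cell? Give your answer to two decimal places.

Row total (D) = 301; column total (Flipped) = 553; N = 1099.
Expected count E = 301 × 553 / 1099 = 151.459.
Contribution = (O − E)²/E = (190 − 151.459)² / 151.459 = 9.81.

9.81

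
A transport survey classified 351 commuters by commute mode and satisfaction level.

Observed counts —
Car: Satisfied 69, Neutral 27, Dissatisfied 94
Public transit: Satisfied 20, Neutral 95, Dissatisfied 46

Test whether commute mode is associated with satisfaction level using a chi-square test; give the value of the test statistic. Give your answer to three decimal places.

Row totals: 190, 161. Column totals: 89, 122, 140. Grand total N = 351.
Expected counts (row total × column total / N):
  Car, Satisfied: 190×89/351 = 48.17664
  Car, Neutral: 190×122/351 = 66.03989
  Car, Dissatisfied: 190×140/351 = 75.78348
  Public transit, Satisfied: 161×89/351 = 40.82336
  Public transit, Neutral: 161×122/351 = 55.96011
  Public transit, Dissatisfied: 161×140/351 = 64.21652
Contributions (O − E)²/E:
  (69 − 48.17664)²/48.17664 = 9.0005
  (27 − 66.03989)²/66.03989 = 23.0787
  (94 − 75.78348)²/75.78348 = 4.3788
  (20 − 40.82336)²/40.82336 = 10.6217
  (95 − 55.96011)²/55.96011 = 27.2357
  (46 − 64.21652)²/64.21652 = 5.1675
χ² = 9.0005 + 23.0787 + 4.3788 + 10.6217 + 27.2357 + 5.1675 = 79.483

79.483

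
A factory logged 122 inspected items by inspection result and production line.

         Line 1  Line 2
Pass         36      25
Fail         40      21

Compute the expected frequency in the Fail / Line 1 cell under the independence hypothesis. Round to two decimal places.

Row total (Fail) = 61; column total (Line 1) = 76; grand total N = 122.
Expected count = (row total × column total) / N = 61 × 76 / 122 = 38.00.

38.00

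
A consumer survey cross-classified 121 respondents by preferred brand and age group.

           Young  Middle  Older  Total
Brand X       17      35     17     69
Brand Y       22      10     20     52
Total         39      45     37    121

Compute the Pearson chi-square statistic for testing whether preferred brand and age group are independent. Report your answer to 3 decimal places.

12.634

Grand total N = 121.
Expected counts (row total × column total / N):
  Brand X, Young: 69×39/121 = 22.2397
  Brand X, Middle: 69×45/121 = 25.6612
  Brand X, Older: 69×37/121 = 21.0992
  Brand Y, Young: 52×39/121 = 16.7603
  Brand Y, Middle: 52×45/121 = 19.3388
  Brand Y, Older: 52×37/121 = 15.9008
Contributions (O − E)²/E:
  (17 − 22.2397)²/22.2397 = 1.2345
  (35 − 25.6612)²/25.6612 = 3.3986
  (17 − 21.0992)²/21.0992 = 0.7964
  (22 − 16.7603)²/16.7603 = 1.6381
  (10 − 19.3388)²/19.3388 = 4.5098
  (20 − 15.9008)²/15.9008 = 1.0568
χ² = 1.2345 + 3.3986 + 0.7964 + 1.6381 + 4.5098 + 1.0568 = 12.634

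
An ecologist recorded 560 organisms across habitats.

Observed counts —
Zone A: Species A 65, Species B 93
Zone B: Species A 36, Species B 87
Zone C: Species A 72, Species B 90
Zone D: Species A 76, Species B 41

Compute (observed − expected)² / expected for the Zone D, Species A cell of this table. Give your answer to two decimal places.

Row total (Zone D) = 117; column total (Species A) = 249; N = 560.
Expected count E = 117 × 249 / 560 = 52.023.
Contribution = (O − E)²/E = (76 − 52.023)² / 52.023 = 11.05.

11.05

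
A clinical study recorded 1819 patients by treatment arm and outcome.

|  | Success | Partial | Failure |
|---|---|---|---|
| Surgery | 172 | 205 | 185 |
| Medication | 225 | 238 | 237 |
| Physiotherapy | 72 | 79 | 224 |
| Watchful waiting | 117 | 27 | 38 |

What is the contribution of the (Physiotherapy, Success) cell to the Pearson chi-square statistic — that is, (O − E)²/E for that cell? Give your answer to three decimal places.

Row total (Physiotherapy) = 375; column total (Success) = 586; N = 1819.
Expected count E = 375 × 586 / 1819 = 120.8081.
Contribution = (O − E)²/E = (72 − 120.8081)² / 120.8081 = 19.719.

19.719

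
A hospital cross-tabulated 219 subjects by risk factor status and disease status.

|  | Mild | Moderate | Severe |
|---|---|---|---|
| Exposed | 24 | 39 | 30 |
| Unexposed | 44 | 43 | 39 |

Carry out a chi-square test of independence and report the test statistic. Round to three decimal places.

2.332

Row totals: 93, 126. Column totals: 68, 82, 69. Grand total N = 219.
Expected counts (row total × column total / N):
  Exposed, Mild: 93×68/219 = 28.8767
  Exposed, Moderate: 93×82/219 = 34.8219
  Exposed, Severe: 93×69/219 = 29.3014
  Unexposed, Mild: 126×68/219 = 39.1233
  Unexposed, Moderate: 126×82/219 = 47.1781
  Unexposed, Severe: 126×69/219 = 39.6986
Contributions (O − E)²/E:
  (24 − 28.8767)²/28.8767 = 0.8236
  (39 − 34.8219)²/34.8219 = 0.5013
  (30 − 29.3014)²/29.3014 = 0.0167
  (44 − 39.1233)²/39.1233 = 0.6079
  (43 − 47.1781)²/47.1781 = 0.3700
  (39 − 39.6986)²/39.6986 = 0.0123
χ² = 0.8236 + 0.5013 + 0.0167 + 0.6079 + 0.3700 + 0.0123 = 2.332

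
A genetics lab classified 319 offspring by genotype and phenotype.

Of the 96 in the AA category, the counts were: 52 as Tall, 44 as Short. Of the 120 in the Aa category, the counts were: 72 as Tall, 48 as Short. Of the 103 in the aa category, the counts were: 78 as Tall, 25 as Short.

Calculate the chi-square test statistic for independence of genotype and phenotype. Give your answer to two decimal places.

10.86

Row totals: 96, 120, 103. Column totals: 202, 117. Grand total N = 319.
Expected counts (row total × column total / N):
  AA, Tall: 96×202/319 = 60.790
  AA, Short: 96×117/319 = 35.210
  Aa, Tall: 120×202/319 = 75.987
  Aa, Short: 120×117/319 = 44.013
  aa, Tall: 103×202/319 = 65.223
  aa, Short: 103×117/319 = 37.777
Contributions (O − E)²/E:
  (52 − 60.790)²/60.790 = 1.2710
  (44 − 35.210)²/35.210 = 2.1944
  (72 − 75.987)²/75.987 = 0.2092
  (48 − 44.013)²/44.013 = 0.3612
  (78 − 65.223)²/65.223 = 2.5030
  (25 − 37.777)²/37.777 = 4.3215
χ² = 1.2710 + 2.1944 + 0.2092 + 0.3612 + 2.5030 + 4.3215 = 10.86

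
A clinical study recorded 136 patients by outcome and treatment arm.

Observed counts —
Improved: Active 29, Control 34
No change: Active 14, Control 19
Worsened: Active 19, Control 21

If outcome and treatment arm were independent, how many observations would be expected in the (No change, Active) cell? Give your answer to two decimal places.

15.04

Row total (No change) = 33; column total (Active) = 62; grand total N = 136.
Expected count = (row total × column total) / N = 33 × 62 / 136 = 15.04.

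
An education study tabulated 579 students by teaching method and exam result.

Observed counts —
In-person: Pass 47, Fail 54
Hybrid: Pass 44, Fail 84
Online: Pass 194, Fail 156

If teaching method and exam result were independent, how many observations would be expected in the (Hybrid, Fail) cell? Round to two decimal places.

Row total (Hybrid) = 128; column total (Fail) = 294; grand total N = 579.
Expected count = (row total × column total) / N = 128 × 294 / 579 = 64.99.

64.99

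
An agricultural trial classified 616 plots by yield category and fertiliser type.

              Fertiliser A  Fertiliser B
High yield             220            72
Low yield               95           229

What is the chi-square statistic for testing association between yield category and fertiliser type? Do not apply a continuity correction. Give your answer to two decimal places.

130.18

Row totals: 292, 324. Column totals: 315, 301. Grand total N = 616.
Expected counts (row total × column total / N):
  High yield, Fertiliser A: 292×315/616 = 149.318
  High yield, Fertiliser B: 292×301/616 = 142.682
  Low yield, Fertiliser A: 324×315/616 = 165.682
  Low yield, Fertiliser B: 324×301/616 = 158.318
Contributions (O − E)²/E:
  (220 − 149.318)²/149.318 = 33.4584
  (72 − 142.682)²/142.682 = 35.0145
  (95 − 165.682)²/165.682 = 30.1538
  (229 − 158.318)²/158.318 = 31.5564
χ² = 33.4584 + 35.0145 + 30.1538 + 31.5564 = 130.18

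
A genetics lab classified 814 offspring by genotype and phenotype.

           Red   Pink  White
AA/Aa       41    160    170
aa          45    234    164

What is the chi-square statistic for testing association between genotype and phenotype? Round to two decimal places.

Row totals: 371, 443. Column totals: 86, 394, 334. Grand total N = 814.
Expected counts (row total × column total / N):
  AA/Aa, Red: 371×86/814 = 39.197
  AA/Aa, Pink: 371×394/814 = 179.575
  AA/Aa, White: 371×334/814 = 152.229
  aa, Red: 443×86/814 = 46.803
  aa, Pink: 443×394/814 = 214.425
  aa, White: 443×334/814 = 181.771
Contributions (O − E)²/E:
  (41 − 39.197)²/39.197 = 0.0829
  (160 − 179.575)²/179.575 = 2.1338
  (170 − 152.229)²/152.229 = 2.0746
  (45 − 46.803)²/46.803 = 0.0695
  (234 − 214.425)²/214.425 = 1.7870
  (164 − 181.771)²/181.771 = 1.7374
χ² = 0.0829 + 2.1338 + 2.0746 + 0.0695 + 1.7870 + 1.7374 = 7.89

7.89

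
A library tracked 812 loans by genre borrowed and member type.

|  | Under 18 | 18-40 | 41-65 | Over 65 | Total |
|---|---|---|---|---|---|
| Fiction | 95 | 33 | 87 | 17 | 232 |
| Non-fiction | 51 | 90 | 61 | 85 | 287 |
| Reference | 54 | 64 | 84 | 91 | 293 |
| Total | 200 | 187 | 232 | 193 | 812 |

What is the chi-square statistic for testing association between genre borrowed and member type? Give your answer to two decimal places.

Grand total N = 812.
Expected counts (row total × column total / N):
  Fiction, Under 18: 232×200/812 = 57.143
  Fiction, 18-40: 232×187/812 = 53.429
  Fiction, 41-65: 232×232/812 = 66.286
  Fiction, Over 65: 232×193/812 = 55.143
  Non-fiction, Under 18: 287×200/812 = 70.690
  Non-fiction, 18-40: 287×187/812 = 66.095
  Non-fiction, 41-65: 287×232/812 = 82.000
  Non-fiction, Over 65: 287×193/812 = 68.216
  Reference, Under 18: 293×200/812 = 72.167
  Reference, 18-40: 293×187/812 = 67.477
  Reference, 41-65: 293×232/812 = 83.714
  Reference, Over 65: 293×193/812 = 69.642
Contributions (O − E)²/E:
  (95 − 57.143)²/57.143 = 25.0801
  (33 − 53.429)²/53.429 = 7.8112
  (87 − 66.286)²/66.286 = 6.4730
  (17 − 55.143)²/55.143 = 26.3839
  (51 − 70.690)²/70.690 = 5.4845
  (90 − 66.095)²/66.095 = 8.6459
  (61 − 82.000)²/82.000 = 5.3780
  (85 − 68.216)²/68.216 = 4.1296
  (54 − 72.167)²/72.167 = 4.5733
  (64 − 67.477)²/67.477 = 0.1792
  (84 − 83.714)²/83.714 = 0.0010
  (91 − 69.642)²/69.642 = 6.5501
χ² = 25.0801 + 7.8112 + 6.4730 + 26.3839 + 5.4845 + 8.6459 + 5.3780 + 4.1296 + 4.5733 + 0.1792 + 0.0010 + 6.5501 = 100.69

100.69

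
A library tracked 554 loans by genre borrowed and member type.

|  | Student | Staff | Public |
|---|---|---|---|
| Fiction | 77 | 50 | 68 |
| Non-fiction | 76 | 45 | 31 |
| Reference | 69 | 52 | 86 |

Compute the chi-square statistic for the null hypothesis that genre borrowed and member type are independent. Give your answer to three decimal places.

Row totals: 195, 152, 207. Column totals: 222, 147, 185. Grand total N = 554.
Expected counts (row total × column total / N):
  Fiction, Student: 195×222/554 = 78.1408
  Fiction, Staff: 195×147/554 = 51.7419
  Fiction, Public: 195×185/554 = 65.1173
  Non-fiction, Student: 152×222/554 = 60.9097
  Non-fiction, Staff: 152×147/554 = 40.3321
  Non-fiction, Public: 152×185/554 = 50.7581
  Reference, Student: 207×222/554 = 82.9495
  Reference, Staff: 207×147/554 = 54.9260
  Reference, Public: 207×185/554 = 69.1245
Contributions (O − E)²/E:
  (77 − 78.1408)²/78.1408 = 0.0167
  (50 − 51.7419)²/51.7419 = 0.0586
  (68 − 65.1173)²/65.1173 = 0.1276
  (76 − 60.9097)²/60.9097 = 3.7386
  (45 − 40.3321)²/40.3321 = 0.5402
  (31 − 50.7581)²/50.7581 = 7.6910
  (69 − 82.9495)²/82.9495 = 2.3459
  (52 − 54.9260)²/54.9260 = 0.1559
  (86 − 69.1245)²/69.1245 = 4.1198
χ² = 0.0167 + 0.0586 + 0.1276 + 3.7386 + 0.5402 + 7.6910 + 2.3459 + 0.1559 + 4.1198 = 18.794

18.794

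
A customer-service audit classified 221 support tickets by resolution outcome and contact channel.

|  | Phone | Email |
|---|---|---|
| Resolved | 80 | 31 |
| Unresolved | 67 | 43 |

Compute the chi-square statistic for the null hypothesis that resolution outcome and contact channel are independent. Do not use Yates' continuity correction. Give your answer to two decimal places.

3.09

Row totals: 111, 110. Column totals: 147, 74. Grand total N = 221.
Expected counts (row total × column total / N):
  Resolved, Phone: 111×147/221 = 73.833
  Resolved, Email: 111×74/221 = 37.167
  Unresolved, Phone: 110×147/221 = 73.167
  Unresolved, Email: 110×74/221 = 36.833
Contributions (O − E)²/E:
  (80 − 73.833)²/73.833 = 0.5151
  (31 − 37.167)²/37.167 = 1.0233
  (67 − 73.167)²/73.167 = 0.5198
  (43 − 36.833)²/36.833 = 1.0325
χ² = 0.5151 + 1.0233 + 0.5198 + 1.0325 = 3.09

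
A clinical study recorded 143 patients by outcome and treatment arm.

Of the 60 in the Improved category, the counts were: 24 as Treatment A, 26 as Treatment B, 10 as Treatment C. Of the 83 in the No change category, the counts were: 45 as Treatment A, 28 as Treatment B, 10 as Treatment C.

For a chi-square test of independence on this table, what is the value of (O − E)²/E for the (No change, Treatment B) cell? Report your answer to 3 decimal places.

0.356

Row total (No change) = 83; column total (Treatment B) = 54; N = 143.
Expected count E = 83 × 54 / 143 = 31.3427.
Contribution = (O − E)²/E = (28 − 31.3427)² / 31.3427 = 0.356.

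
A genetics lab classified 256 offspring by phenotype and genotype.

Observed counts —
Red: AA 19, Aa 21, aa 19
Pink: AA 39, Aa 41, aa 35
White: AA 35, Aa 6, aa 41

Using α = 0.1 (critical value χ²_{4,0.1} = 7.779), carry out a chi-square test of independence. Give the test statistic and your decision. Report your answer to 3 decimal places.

Row totals: 59, 115, 82. Column totals: 93, 68, 95. Grand total N = 256.
Expected counts (row total × column total / N):
  Red, AA: 59×93/256 = 21.4336
  Red, Aa: 59×68/256 = 15.6719
  Red, aa: 59×95/256 = 21.8945
  Pink, AA: 115×93/256 = 41.7773
  Pink, Aa: 115×68/256 = 30.5469
  Pink, aa: 115×95/256 = 42.6758
  White, AA: 82×93/256 = 29.7891
  White, Aa: 82×68/256 = 21.7812
  White, aa: 82×95/256 = 30.4297
Contributions (O − E)²/E:
  (19 − 21.4336)²/21.4336 = 0.2763
  (21 − 15.6719)²/15.6719 = 1.8114
  (19 − 21.8945)²/21.8945 = 0.3827
  (39 − 41.7773)²/41.7773 = 0.1846
  (41 − 30.5469)²/30.5469 = 3.5770
  (35 − 42.6758)²/42.6758 = 1.3806
  (35 − 29.7891)²/29.7891 = 0.9115
  (6 − 21.7812)²/21.7812 = 11.4340
  (41 − 30.4297)²/30.4297 = 3.6718
χ² = 0.2763 + 1.8114 + 0.3827 + 0.1846 + 3.5770 + 1.3806 + 0.9115 + 11.4340 + 3.6718 = 23.630
df = (3−1)(3−1) = 4. Since 23.630 > 7.779, reject the null hypothesis of independence at α = 0.1.

23.630; reject H₀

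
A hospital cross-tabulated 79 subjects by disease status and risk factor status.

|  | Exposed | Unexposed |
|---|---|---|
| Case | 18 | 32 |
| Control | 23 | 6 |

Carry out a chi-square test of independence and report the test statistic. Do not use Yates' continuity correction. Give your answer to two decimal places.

13.79

Row totals: 50, 29. Column totals: 41, 38. Grand total N = 79.
Expected counts (row total × column total / N):
  Case, Exposed: 50×41/79 = 25.949
  Case, Unexposed: 50×38/79 = 24.051
  Control, Exposed: 29×41/79 = 15.051
  Control, Unexposed: 29×38/79 = 13.949
Contributions (O − E)²/E:
  (18 − 25.949)²/25.949 = 2.4350
  (32 − 24.051)²/24.051 = 2.6272
  (23 − 15.051)²/15.051 = 4.1982
  (6 − 13.949)²/13.949 = 4.5298
χ² = 2.4350 + 2.6272 + 4.1982 + 4.5298 = 13.79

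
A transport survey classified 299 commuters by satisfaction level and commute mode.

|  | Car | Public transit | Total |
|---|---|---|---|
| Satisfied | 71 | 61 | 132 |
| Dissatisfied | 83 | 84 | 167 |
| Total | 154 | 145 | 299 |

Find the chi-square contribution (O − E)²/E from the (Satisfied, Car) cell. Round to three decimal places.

0.134

Row total (Satisfied) = 132; column total (Car) = 154; N = 299.
Expected count E = 132 × 154 / 299 = 67.9866.
Contribution = (O − E)²/E = (71 − 67.9866)² / 67.9866 = 0.134.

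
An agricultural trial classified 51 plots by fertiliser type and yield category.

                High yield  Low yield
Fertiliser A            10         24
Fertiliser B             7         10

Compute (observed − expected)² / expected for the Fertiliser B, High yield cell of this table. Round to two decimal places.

0.31

Row total (Fertiliser B) = 17; column total (High yield) = 17; N = 51.
Expected count E = 17 × 17 / 51 = 5.667.
Contribution = (O − E)²/E = (7 − 5.667)² / 5.667 = 0.31.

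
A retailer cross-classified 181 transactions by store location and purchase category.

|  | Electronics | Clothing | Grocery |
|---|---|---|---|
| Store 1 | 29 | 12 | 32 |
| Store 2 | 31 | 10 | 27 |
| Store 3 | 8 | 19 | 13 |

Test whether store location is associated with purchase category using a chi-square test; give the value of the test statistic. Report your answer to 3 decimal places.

19.418

Row totals: 73, 68, 40. Column totals: 68, 41, 72. Grand total N = 181.
Expected counts (row total × column total / N):
  Store 1, Electronics: 73×68/181 = 27.4254
  Store 1, Clothing: 73×41/181 = 16.5359
  Store 1, Grocery: 73×72/181 = 29.0387
  Store 2, Electronics: 68×68/181 = 25.5470
  Store 2, Clothing: 68×41/181 = 15.4033
  Store 2, Grocery: 68×72/181 = 27.0497
  Store 3, Electronics: 40×68/181 = 15.0276
  Store 3, Clothing: 40×41/181 = 9.0608
  Store 3, Grocery: 40×72/181 = 15.9116
Contributions (O − E)²/E:
  (29 − 27.4254)²/27.4254 = 0.0904
  (12 − 16.5359)²/16.5359 = 1.2442
  (32 − 29.0387)²/29.0387 = 0.3020
  (31 − 25.5470)²/25.5470 = 1.1639
  (10 − 15.4033)²/15.4033 = 1.8954
  (27 − 27.0497)²/27.0497 = 0.0001
  (8 − 15.0276)²/15.0276 = 3.2864
  (19 − 9.0608)²/9.0608 = 10.9028
  (13 − 15.9116)²/15.9116 = 0.5328
χ² = 0.0904 + 1.2442 + 0.3020 + 1.1639 + 1.8954 + 0.0001 + 3.2864 + 10.9028 + 0.5328 = 19.418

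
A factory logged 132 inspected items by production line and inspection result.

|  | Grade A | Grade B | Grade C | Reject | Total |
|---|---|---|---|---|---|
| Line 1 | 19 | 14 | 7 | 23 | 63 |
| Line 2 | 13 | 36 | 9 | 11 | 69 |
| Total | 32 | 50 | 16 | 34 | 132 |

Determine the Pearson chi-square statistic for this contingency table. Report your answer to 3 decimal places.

15.049

Grand total N = 132.
Expected counts (row total × column total / N):
  Line 1, Grade A: 63×32/132 = 15.27273
  Line 1, Grade B: 63×50/132 = 23.86364
  Line 1, Grade C: 63×16/132 = 7.63636
  Line 1, Reject: 63×34/132 = 16.22727
  Line 2, Grade A: 69×32/132 = 16.72727
  Line 2, Grade B: 69×50/132 = 26.13636
  Line 2, Grade C: 69×16/132 = 8.36364
  Line 2, Reject: 69×34/132 = 17.77273
Contributions (O − E)²/E:
  (19 − 15.27273)²/15.27273 = 0.9096
  (14 − 23.86364)²/23.86364 = 4.0770
  (7 − 7.63636)²/7.63636 = 0.0530
  (23 − 16.22727)²/16.22727 = 2.8267
  (13 − 16.72727)²/16.72727 = 0.8305
  (36 − 26.13636)²/26.13636 = 3.7225
  (9 − 8.36364)²/8.36364 = 0.0484
  (11 − 17.77273)²/17.77273 = 2.5809
χ² = 0.9096 + 4.0770 + 0.0530 + 2.8267 + 0.8305 + 3.7225 + 0.0484 + 2.5809 = 15.049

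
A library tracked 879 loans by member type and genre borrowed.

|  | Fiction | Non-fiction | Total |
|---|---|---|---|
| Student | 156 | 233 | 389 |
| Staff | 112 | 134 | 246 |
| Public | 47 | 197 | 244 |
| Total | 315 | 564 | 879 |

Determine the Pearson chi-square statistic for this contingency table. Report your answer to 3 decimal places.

42.279

Grand total N = 879.
Expected counts (row total × column total / N):
  Student, Fiction: 389×315/879 = 139.4027
  Student, Non-fiction: 389×564/879 = 249.5973
  Staff, Fiction: 246×315/879 = 88.1570
  Staff, Non-fiction: 246×564/879 = 157.8430
  Public, Fiction: 244×315/879 = 87.4403
  Public, Non-fiction: 244×564/879 = 156.5597
Contributions (O − E)²/E:
  (156 − 139.4027)²/139.4027 = 1.9761
  (233 − 249.5973)²/249.5973 = 1.1037
  (112 − 88.1570)²/88.1570 = 6.4486
  (134 − 157.8430)²/157.8430 = 3.6016
  (47 − 87.4403)²/87.4403 = 18.7033
  (197 − 156.5597)²/156.5597 = 10.4460
χ² = 1.9761 + 1.1037 + 6.4486 + 3.6016 + 18.7033 + 10.4460 = 42.279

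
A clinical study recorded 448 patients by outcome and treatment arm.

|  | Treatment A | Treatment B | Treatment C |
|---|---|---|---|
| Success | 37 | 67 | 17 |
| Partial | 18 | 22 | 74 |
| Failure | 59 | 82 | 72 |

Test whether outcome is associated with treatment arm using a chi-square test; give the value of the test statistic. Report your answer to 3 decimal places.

68.358

Row totals: 121, 114, 213. Column totals: 114, 171, 163. Grand total N = 448.
Expected counts (row total × column total / N):
  Success, Treatment A: 121×114/448 = 30.7902
  Success, Treatment B: 121×171/448 = 46.1853
  Success, Treatment C: 121×163/448 = 44.0246
  Partial, Treatment A: 114×114/448 = 29.0089
  Partial, Treatment B: 114×171/448 = 43.5134
  Partial, Treatment C: 114×163/448 = 41.4777
  Failure, Treatment A: 213×114/448 = 54.2009
  Failure, Treatment B: 213×171/448 = 81.3013
  Failure, Treatment C: 213×163/448 = 77.4978
Contributions (O − E)²/E:
  (37 − 30.7902)²/30.7902 = 1.2524
  (67 − 46.1853)²/46.1853 = 9.3807
  (17 − 44.0246)²/44.0246 = 16.5891
  (18 − 29.0089)²/29.0089 = 4.1779
  (22 − 43.5134)²/43.5134 = 10.6364
  (74 − 41.4777)²/41.4777 = 25.5004
  (59 − 54.2009)²/54.2009 = 0.4249
  (82 − 81.3013)²/81.3013 = 0.0060
  (72 − 77.4978)²/77.4978 = 0.3900
χ² = 1.2524 + 9.3807 + 16.5891 + 4.1779 + 10.6364 + 25.5004 + 0.4249 + 0.0060 + 0.3900 = 68.358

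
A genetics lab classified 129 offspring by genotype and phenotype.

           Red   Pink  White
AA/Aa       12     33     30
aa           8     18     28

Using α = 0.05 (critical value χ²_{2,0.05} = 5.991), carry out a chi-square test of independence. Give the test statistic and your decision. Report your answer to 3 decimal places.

1.913; fail to reject H₀

Row totals: 75, 54. Column totals: 20, 51, 58. Grand total N = 129.
Expected counts (row total × column total / N):
  AA/Aa, Red: 75×20/129 = 11.6279
  AA/Aa, Pink: 75×51/129 = 29.6512
  AA/Aa, White: 75×58/129 = 33.7209
  aa, Red: 54×20/129 = 8.3721
  aa, Pink: 54×51/129 = 21.3488
  aa, White: 54×58/129 = 24.2791
Contributions (O − E)²/E:
  (12 − 11.6279)²/11.6279 = 0.0119
  (33 − 29.6512)²/29.6512 = 0.3782
  (30 − 33.7209)²/33.7209 = 0.4106
  (8 − 8.3721)²/8.3721 = 0.0165
  (18 − 21.3488)²/21.3488 = 0.5253
  (28 − 24.2791)²/24.2791 = 0.5702
χ² = 0.0119 + 0.3782 + 0.4106 + 0.0165 + 0.5253 + 0.5702 = 1.913
df = (2−1)(3−1) = 2. Since 1.913 < 5.991, fail to reject the null hypothesis of independence at α = 0.05.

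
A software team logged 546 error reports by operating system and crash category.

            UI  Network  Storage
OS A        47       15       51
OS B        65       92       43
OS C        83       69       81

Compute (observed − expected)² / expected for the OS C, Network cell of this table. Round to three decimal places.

0.496

Row total (OS C) = 233; column total (Network) = 176; N = 546.
Expected count E = 233 × 176 / 546 = 75.1062.
Contribution = (O − E)²/E = (69 − 75.1062)² / 75.1062 = 0.496.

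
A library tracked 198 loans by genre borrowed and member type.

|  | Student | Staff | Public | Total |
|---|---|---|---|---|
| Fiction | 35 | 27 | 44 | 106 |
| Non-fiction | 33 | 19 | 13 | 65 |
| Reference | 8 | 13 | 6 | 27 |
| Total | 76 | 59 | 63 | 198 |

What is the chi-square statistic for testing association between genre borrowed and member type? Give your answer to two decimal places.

14.42

Grand total N = 198.
Expected counts (row total × column total / N):
  Fiction, Student: 106×76/198 = 40.687
  Fiction, Staff: 106×59/198 = 31.586
  Fiction, Public: 106×63/198 = 33.727
  Non-fiction, Student: 65×76/198 = 24.949
  Non-fiction, Staff: 65×59/198 = 19.369
  Non-fiction, Public: 65×63/198 = 20.682
  Reference, Student: 27×76/198 = 10.364
  Reference, Staff: 27×59/198 = 8.045
  Reference, Public: 27×63/198 = 8.591
Contributions (O − E)²/E:
  (35 − 40.687)²/40.687 = 0.7949
  (27 − 31.586)²/31.586 = 0.6658
  (44 − 33.727)²/33.727 = 3.1291
  (33 − 24.949)²/24.949 = 2.5980
  (19 − 19.369)²/19.369 = 0.0070
  (13 − 20.682)²/20.682 = 2.8534
  (8 − 10.364)²/10.364 = 0.5392
  (13 − 8.045)²/8.045 = 3.0518
  (6 − 8.591)²/8.591 = 0.7814
χ² = 0.7949 + 0.6658 + 3.1291 + 2.5980 + 0.0070 + 2.8534 + 0.5392 + 3.0518 + 0.7814 = 14.42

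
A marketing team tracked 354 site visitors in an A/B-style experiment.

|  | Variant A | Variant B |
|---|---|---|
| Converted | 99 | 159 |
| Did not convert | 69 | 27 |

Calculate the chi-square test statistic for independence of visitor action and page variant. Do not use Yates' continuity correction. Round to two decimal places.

31.49

Row totals: 258, 96. Column totals: 168, 186. Grand total N = 354.
Expected counts (row total × column total / N):
  Converted, Variant A: 258×168/354 = 122.4407
  Converted, Variant B: 258×186/354 = 135.5593
  Did not convert, Variant A: 96×168/354 = 45.5593
  Did not convert, Variant B: 96×186/354 = 50.4407
Contributions (O − E)²/E:
  (99 − 122.4407)²/122.4407 = 4.4876
  (159 − 135.5593)²/135.5593 = 4.0533
  (69 − 45.5593)²/45.5593 = 12.0605
  (27 − 50.4407)²/50.4407 = 10.8933
χ² = 4.4876 + 4.0533 + 12.0605 + 10.8933 = 31.49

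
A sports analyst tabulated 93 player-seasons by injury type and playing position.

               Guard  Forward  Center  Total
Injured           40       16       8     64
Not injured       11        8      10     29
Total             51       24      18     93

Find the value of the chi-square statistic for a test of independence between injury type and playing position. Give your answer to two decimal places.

7.23

Grand total N = 93.
Expected counts (row total × column total / N):
  Injured, Guard: 64×51/93 = 35.0968
  Injured, Forward: 64×24/93 = 16.5161
  Injured, Center: 64×18/93 = 12.3871
  Not injured, Guard: 29×51/93 = 15.9032
  Not injured, Forward: 29×24/93 = 7.4839
  Not injured, Center: 29×18/93 = 5.6129
Contributions (O − E)²/E:
  (40 − 35.0968)²/35.0968 = 0.6850
  (16 − 16.5161)²/16.5161 = 0.0161
  (8 − 12.3871)²/12.3871 = 1.5538
  (11 − 15.9032)²/15.9032 = 1.5117
  (8 − 7.4839)²/7.4839 = 0.0356
  (10 − 5.6129)²/5.6129 = 3.4290
χ² = 0.6850 + 0.0161 + 1.5538 + 1.5117 + 0.0356 + 3.4290 = 7.23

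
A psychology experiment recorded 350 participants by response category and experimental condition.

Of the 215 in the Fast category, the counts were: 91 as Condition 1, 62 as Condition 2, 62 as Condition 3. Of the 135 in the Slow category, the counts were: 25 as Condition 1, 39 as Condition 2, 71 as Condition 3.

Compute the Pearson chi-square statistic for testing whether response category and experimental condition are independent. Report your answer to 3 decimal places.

Row totals: 215, 135. Column totals: 116, 101, 133. Grand total N = 350.
Expected counts (row total × column total / N):
  Fast, Condition 1: 215×116/350 = 71.2571
  Fast, Condition 2: 215×101/350 = 62.0429
  Fast, Condition 3: 215×133/350 = 81.7000
  Slow, Condition 1: 135×116/350 = 44.7429
  Slow, Condition 2: 135×101/350 = 38.9571
  Slow, Condition 3: 135×133/350 = 51.3000
Contributions (O − E)²/E:
  (91 − 71.2571)²/71.2571 = 5.4701
  (62 − 62.0429)²/62.0429 = 0.0000
  (62 − 81.7000)²/81.7000 = 4.7502
  (25 − 44.7429)²/44.7429 = 8.7116
  (39 − 38.9571)²/38.9571 = 0.0000
  (71 − 51.3000)²/51.3000 = 7.5651
χ² = 5.4701 + 0.0000 + 4.7502 + 8.7116 + 0.0000 + 7.5651 = 26.497

26.497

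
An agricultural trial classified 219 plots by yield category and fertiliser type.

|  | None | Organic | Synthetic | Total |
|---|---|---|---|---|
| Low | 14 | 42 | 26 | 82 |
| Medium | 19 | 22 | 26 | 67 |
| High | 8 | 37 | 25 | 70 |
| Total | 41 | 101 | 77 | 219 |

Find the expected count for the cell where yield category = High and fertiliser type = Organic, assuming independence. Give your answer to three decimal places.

32.283

Row total (High) = 70; column total (Organic) = 101; grand total N = 219.
Expected count = (row total × column total) / N = 70 × 101 / 219 = 32.283.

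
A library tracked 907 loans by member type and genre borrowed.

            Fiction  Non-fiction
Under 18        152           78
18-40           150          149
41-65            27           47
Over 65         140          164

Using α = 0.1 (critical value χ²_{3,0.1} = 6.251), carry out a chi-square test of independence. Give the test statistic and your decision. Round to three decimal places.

Row totals: 230, 299, 74, 304. Column totals: 469, 438. Grand total N = 907.
Expected counts (row total × column total / N):
  Under 18, Fiction: 230×469/907 = 118.9305
  Under 18, Non-fiction: 230×438/907 = 111.0695
  18-40, Fiction: 299×469/907 = 154.6097
  18-40, Non-fiction: 299×438/907 = 144.3903
  41-65, Fiction: 74×469/907 = 38.2646
  41-65, Non-fiction: 74×438/907 = 35.7354
  Over 65, Fiction: 304×469/907 = 157.1951
  Over 65, Non-fiction: 304×438/907 = 146.8049
Contributions (O − E)²/E:
  (152 − 118.9305)²/118.9305 = 9.1952
  (78 − 111.0695)²/111.0695 = 9.8460
  (150 − 154.6097)²/154.6097 = 0.1374
  (149 − 144.3903)²/144.3903 = 0.1472
  (27 − 38.2646)²/38.2646 = 3.3162
  (47 − 35.7354)²/35.7354 = 3.5509
  (140 − 157.1951)²/157.1951 = 1.8809
  (164 − 146.8049)²/146.8049 = 2.0140
χ² = 9.1952 + 9.8460 + 0.1374 + 0.1472 + 3.3162 + 3.5509 + 1.8809 + 2.0140 = 30.088
df = (4−1)(2−1) = 3. Since 30.088 > 6.251, reject the null hypothesis of independence at α = 0.1.

30.088; reject H₀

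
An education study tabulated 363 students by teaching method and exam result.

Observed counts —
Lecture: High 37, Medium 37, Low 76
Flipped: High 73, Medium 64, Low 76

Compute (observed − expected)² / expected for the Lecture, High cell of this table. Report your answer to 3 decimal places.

Row total (Lecture) = 150; column total (High) = 110; N = 363.
Expected count E = 150 × 110 / 363 = 45.4545.
Contribution = (O − E)²/E = (37 − 45.4545)² / 45.4545 = 1.573.

1.573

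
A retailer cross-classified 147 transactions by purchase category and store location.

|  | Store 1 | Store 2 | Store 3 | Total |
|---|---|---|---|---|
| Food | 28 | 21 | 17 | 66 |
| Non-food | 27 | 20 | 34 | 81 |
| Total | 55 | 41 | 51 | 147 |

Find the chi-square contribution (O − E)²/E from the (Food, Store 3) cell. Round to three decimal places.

1.519

Row total (Food) = 66; column total (Store 3) = 51; N = 147.
Expected count E = 66 × 51 / 147 = 22.8980.
Contribution = (O − E)²/E = (17 − 22.8980)² / 22.8980 = 1.519.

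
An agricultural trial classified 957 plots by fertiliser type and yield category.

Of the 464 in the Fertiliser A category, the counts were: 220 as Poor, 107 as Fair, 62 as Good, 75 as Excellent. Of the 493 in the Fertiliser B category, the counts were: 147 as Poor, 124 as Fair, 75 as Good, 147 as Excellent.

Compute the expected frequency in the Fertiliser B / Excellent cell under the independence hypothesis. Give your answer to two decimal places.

114.36

Row total (Fertiliser B) = 493; column total (Excellent) = 222; grand total N = 957.
Expected count = (row total × column total) / N = 493 × 222 / 957 = 114.36.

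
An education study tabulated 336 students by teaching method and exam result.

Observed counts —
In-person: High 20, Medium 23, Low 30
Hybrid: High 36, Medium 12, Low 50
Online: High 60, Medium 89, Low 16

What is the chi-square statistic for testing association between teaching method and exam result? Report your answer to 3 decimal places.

72.940

Row totals: 73, 98, 165. Column totals: 116, 124, 96. Grand total N = 336.
Expected counts (row total × column total / N):
  In-person, High: 73×116/336 = 25.2024
  In-person, Medium: 73×124/336 = 26.9405
  In-person, Low: 73×96/336 = 20.8571
  Hybrid, High: 98×116/336 = 33.8333
  Hybrid, Medium: 98×124/336 = 36.1667
  Hybrid, Low: 98×96/336 = 28.0000
  Online, High: 165×116/336 = 56.9643
  Online, Medium: 165×124/336 = 60.8929
  Online, Low: 165×96/336 = 47.1429
Contributions (O − E)²/E:
  (20 − 25.2024)²/25.2024 = 1.0739
  (23 − 26.9405)²/26.9405 = 0.5764
  (30 − 20.8571)²/20.8571 = 4.0079
  (36 − 33.8333)²/33.8333 = 0.1388
  (12 − 36.1667)²/36.1667 = 16.1483
  (50 − 28.0000)²/28.0000 = 17.2857
  (60 − 56.9643)²/56.9643 = 0.1618
  (89 − 60.8929)²/60.8929 = 12.9737
  (16 − 47.1429)²/47.1429 = 20.5732
χ² = 1.0739 + 0.5764 + 4.0079 + 0.1388 + 16.1483 + 17.2857 + 0.1618 + 12.9737 + 20.5732 = 72.940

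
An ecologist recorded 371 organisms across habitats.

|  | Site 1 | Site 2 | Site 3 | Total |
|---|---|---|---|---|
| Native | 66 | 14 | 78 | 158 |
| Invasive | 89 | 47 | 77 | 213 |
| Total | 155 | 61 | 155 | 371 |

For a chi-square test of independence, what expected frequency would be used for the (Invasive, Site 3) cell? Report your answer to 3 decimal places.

88.989

Row total (Invasive) = 213; column total (Site 3) = 155; grand total N = 371.
Expected count = (row total × column total) / N = 213 × 155 / 371 = 88.989.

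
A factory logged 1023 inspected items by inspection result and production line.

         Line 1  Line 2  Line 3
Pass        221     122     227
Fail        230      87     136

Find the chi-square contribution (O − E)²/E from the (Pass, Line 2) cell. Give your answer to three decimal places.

0.264

Row total (Pass) = 570; column total (Line 2) = 209; N = 1023.
Expected count E = 570 × 209 / 1023 = 116.4516.
Contribution = (O − E)²/E = (122 − 116.4516)² / 116.4516 = 0.264.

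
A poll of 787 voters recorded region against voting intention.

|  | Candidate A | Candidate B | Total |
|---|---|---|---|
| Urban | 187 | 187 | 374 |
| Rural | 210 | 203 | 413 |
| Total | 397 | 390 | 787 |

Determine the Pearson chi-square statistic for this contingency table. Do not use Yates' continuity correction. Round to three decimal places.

0.056

Grand total N = 787.
Expected counts (row total × column total / N):
  Urban, Candidate A: 374×397/787 = 188.6633
  Urban, Candidate B: 374×390/787 = 185.3367
  Rural, Candidate A: 413×397/787 = 208.3367
  Rural, Candidate B: 413×390/787 = 204.6633
Contributions (O − E)²/E:
  (187 − 188.6633)²/188.6633 = 0.0147
  (187 − 185.3367)²/185.3367 = 0.0149
  (210 − 208.3367)²/208.3367 = 0.0133
  (203 − 204.6633)²/204.6633 = 0.0135
χ² = 0.0147 + 0.0149 + 0.0133 + 0.0135 = 0.056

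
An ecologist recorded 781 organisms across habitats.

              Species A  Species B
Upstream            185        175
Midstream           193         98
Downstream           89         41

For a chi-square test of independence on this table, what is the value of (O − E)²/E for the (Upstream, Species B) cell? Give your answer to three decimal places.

Row total (Upstream) = 360; column total (Species B) = 314; N = 781.
Expected count E = 360 × 314 / 781 = 144.7375.
Contribution = (O − E)²/E = (175 − 144.7375)² / 144.7375 = 6.327.

6.327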